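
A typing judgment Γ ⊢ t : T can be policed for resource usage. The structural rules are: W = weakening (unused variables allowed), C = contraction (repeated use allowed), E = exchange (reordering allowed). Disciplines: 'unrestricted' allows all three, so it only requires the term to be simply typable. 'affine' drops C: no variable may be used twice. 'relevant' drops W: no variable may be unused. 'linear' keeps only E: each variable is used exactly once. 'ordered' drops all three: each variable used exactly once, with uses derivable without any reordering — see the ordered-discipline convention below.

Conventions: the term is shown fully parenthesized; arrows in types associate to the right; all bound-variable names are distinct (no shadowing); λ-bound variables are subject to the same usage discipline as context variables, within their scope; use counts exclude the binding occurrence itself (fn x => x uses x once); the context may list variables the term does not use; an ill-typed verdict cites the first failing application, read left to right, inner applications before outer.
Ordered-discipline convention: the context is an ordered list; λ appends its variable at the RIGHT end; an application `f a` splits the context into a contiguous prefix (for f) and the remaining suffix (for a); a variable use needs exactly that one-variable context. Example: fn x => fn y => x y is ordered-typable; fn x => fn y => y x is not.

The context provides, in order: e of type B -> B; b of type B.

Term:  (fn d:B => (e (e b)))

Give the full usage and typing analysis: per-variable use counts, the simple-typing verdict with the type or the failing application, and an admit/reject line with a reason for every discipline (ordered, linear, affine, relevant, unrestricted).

variable uses: e: 2×, b: 1×, d [bound]: 0×
uses in reading order: e, e, b
typing: well-typed at B -> B
ordered: ✗ — needs contraction — e ×2; d never used (weakening)
linear: ✗ — needs contraction — e ×2; d never used (weakening)
affine: ✗ — needs contraction — e ×2
relevant: ✗ — d never used (weakening)
unrestricted: ✓ — well-typed at B -> B; no restrictions here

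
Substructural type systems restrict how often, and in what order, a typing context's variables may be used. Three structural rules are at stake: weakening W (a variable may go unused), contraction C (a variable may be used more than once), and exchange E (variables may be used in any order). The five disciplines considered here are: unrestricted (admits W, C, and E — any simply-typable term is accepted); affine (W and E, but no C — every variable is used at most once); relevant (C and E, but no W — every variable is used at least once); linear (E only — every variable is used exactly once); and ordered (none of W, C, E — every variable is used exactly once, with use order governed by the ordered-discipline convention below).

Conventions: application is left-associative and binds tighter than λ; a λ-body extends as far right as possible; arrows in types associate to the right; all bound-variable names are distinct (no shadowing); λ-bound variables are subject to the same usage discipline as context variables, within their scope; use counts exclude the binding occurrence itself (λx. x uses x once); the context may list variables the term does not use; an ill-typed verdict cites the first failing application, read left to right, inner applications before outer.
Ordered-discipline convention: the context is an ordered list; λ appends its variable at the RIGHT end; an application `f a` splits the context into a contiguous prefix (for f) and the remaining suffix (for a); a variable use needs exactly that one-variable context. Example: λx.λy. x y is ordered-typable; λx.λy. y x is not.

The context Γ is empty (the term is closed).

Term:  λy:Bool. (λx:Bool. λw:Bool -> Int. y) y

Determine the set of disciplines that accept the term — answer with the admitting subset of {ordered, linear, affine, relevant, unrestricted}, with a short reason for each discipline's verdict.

accepted by: unrestricted
use counts: y (λ-bound) ×2, x (λ-bound) ×0, w (λ-bound) ×0
order of uses: y, y
typing: well-typed — term : Bool -> (Bool -> Int) -> Bool
ordered: ✗ — repeated use of y ×2; unused: x, w — weakening required
linear: ✗ — repeated use of y ×2; unused: x, w — weakening required
affine: ✗ — repeated use of y ×2
relevant: ✗ — unused: x, w — weakening required
unrestricted: ✓ — typability at Bool -> (Bool -> Int) -> Bool is all that's needed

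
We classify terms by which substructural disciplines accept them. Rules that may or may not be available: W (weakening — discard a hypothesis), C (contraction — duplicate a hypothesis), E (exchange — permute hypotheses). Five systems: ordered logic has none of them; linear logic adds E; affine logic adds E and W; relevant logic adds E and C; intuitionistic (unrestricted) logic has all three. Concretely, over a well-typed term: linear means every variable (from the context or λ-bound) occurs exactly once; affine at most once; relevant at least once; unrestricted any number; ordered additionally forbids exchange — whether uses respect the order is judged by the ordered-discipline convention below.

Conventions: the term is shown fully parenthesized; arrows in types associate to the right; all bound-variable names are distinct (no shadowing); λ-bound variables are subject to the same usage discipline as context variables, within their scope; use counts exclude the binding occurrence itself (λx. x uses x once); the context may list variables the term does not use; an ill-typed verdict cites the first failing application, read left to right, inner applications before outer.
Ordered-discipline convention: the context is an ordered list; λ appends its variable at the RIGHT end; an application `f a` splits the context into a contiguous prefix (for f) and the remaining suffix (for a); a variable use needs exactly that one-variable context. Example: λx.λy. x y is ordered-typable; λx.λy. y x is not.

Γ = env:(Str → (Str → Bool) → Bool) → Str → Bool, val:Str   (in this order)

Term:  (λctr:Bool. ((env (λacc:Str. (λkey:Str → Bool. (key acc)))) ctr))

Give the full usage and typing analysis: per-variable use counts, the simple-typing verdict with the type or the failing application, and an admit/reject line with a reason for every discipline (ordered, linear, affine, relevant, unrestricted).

counts: env=1; val=0; ctr (λ-bound)=1; acc (λ-bound)=1; key (λ-bound)=1
left-to-right use order: env, key, acc, ctr
typing: ill-typed: argument of type Bool where Str is required
ordered: ✗, fails simple typing
linear: ✗, a type mismatch blocks all five
affine: ✗, the type mismatch rejects it
relevant: ✗, not simply typable
unrestricted: ✗, fails simple typing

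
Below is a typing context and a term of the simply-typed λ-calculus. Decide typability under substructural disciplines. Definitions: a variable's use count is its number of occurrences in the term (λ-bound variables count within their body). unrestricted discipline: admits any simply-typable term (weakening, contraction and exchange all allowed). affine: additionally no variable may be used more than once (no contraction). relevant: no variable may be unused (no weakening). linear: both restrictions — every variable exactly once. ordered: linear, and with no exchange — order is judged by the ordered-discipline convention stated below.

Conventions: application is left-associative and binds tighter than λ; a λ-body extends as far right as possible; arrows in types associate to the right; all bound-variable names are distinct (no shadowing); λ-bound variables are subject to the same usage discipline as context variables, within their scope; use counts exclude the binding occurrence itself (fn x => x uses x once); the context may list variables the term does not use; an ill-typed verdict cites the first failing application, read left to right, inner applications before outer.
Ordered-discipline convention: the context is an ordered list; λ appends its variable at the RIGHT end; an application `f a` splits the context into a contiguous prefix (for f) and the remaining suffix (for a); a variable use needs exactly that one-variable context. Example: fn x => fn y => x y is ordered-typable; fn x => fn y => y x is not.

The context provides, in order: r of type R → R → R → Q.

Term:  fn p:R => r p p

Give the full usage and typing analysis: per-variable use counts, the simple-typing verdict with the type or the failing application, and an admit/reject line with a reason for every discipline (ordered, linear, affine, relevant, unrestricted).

usage: r: 1×; p [bound]: 2×
use order (left to right): r, p, p
typing: the term checks, with type R → R → Q
ordered ✗ (needs contraction — p ×2)
linear ✗ (needs contraction — p ×2)
affine ✗ (needs contraction — p ×2)
relevant ✓ (every one of r, p appears)
unrestricted ✓ (type-checks (R → R → Q) and nothing is barred)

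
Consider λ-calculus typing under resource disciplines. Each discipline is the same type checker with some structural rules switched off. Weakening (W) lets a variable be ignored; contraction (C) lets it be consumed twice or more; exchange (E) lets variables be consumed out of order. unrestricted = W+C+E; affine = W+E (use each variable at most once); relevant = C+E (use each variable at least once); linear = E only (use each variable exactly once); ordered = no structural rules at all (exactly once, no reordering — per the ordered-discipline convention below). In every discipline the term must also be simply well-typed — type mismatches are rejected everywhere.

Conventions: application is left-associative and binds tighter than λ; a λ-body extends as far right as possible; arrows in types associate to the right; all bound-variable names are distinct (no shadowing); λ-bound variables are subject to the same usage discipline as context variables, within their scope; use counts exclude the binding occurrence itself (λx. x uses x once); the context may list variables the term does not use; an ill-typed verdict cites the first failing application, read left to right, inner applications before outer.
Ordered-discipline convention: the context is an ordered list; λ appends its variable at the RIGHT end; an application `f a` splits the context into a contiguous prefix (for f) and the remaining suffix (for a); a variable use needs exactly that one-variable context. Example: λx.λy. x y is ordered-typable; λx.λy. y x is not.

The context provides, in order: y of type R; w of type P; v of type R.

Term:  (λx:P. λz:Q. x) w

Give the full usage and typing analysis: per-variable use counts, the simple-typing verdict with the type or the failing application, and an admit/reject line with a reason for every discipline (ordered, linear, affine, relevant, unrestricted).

counts: y: 0; w: 1; v: 0; x (λ-bound): 1; z (λ-bound): 0
left-to-right use order: x, w
typing: the term checks, with type Q -> P
ordered: ✗ — unused: y, v, z — weakening required
linear: ✗ — unused: y, v, z — weakening required
affine: ✓ — y, w, v, x, z: no repeats, contraction unneeded
relevant: ✗ — unused: y, v, z — weakening required
unrestricted: ✓ — simply typable at Q -> P; W, C, E all held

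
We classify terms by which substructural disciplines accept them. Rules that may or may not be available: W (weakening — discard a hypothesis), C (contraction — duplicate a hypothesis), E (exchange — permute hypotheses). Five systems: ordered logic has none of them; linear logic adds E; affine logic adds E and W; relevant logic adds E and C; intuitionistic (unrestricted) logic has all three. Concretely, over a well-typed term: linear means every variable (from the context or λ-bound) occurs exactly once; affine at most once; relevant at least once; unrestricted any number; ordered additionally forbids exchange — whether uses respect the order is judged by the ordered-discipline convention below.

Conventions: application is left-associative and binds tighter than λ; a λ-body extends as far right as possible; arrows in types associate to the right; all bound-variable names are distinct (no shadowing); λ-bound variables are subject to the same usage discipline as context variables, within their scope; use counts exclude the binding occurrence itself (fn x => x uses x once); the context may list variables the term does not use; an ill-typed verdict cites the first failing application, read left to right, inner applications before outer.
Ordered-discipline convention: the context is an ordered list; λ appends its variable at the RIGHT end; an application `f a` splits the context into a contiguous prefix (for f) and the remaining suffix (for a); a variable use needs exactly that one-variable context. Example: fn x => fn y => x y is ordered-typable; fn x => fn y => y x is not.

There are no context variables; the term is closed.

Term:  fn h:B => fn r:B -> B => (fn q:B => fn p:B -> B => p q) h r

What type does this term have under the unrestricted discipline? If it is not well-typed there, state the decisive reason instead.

term : B -> (B -> B) -> B
counts: h [bound]=1, r [bound]=1, q [bound]=1, p [bound]=1
left-to-right use order: p, q, h, r
typing: the term checks, with type B -> (B -> B) -> B
across the five disciplines: ordered ✗; linear ✓; affine ✓; relevant ✓; unrestricted ✓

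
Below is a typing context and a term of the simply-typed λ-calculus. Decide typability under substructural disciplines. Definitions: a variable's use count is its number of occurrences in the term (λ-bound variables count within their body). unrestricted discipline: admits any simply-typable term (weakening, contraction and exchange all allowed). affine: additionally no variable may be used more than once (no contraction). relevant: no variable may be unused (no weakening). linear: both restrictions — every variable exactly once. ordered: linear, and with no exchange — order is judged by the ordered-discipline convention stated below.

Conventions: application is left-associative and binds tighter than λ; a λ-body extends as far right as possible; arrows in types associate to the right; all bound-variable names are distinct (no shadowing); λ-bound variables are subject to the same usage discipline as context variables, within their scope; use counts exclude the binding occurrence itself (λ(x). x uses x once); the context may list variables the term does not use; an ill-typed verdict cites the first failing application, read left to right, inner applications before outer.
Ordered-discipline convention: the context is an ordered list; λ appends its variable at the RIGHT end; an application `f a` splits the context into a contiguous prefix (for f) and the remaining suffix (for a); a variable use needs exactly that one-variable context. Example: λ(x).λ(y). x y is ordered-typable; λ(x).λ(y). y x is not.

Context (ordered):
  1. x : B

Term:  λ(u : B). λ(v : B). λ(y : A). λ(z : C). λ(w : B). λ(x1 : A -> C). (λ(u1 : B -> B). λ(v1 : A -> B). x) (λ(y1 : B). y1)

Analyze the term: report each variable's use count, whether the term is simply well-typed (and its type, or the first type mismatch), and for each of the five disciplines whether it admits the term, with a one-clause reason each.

use counts: x: 1×, u (bound): 0×, v (bound): 0×, y (bound): 0×, z (bound): 0×, w (bound): 0×, x1 (bound): 0×, u1 (bound): 0×, v1 (bound): 0×, y1 (bound): 1×
left-to-right use order: x, y1
typing: well-typed — term : B -> B -> A -> C -> B -> (A -> C) -> (A -> B) -> B
ordered: ✗, u, v, y, z, w, x1, u1, v1 never used (weakening)
linear: ✗, u, v, y, z, w, x1, u1, v1 never used (weakening)
affine: ✓, x, u, v, y, z, w, x1, u1, v1, y1: no repeats, contraction unneeded
relevant: ✗, u, v, y, z, w, x1, u1, v1 never used (weakening)
unrestricted: ✓, simply typable at B -> B -> A -> C -> B -> (A -> C) -> (A -> B) -> B; W, C, E all held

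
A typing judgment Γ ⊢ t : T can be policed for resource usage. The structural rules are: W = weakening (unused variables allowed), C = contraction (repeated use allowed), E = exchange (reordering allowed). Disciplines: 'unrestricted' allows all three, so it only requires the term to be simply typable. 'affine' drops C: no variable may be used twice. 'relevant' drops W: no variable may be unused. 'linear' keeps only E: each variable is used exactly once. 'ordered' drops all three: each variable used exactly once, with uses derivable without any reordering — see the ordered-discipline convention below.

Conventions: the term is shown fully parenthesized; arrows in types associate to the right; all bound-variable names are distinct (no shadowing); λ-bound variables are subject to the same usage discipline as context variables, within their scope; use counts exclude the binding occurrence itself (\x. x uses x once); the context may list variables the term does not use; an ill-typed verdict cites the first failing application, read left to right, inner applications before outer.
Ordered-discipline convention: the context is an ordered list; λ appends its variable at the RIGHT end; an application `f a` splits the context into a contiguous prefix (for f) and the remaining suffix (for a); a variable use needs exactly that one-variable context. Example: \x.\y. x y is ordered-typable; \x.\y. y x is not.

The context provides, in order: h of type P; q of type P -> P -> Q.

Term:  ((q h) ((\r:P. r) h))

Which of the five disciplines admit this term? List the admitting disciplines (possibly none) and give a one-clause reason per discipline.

accepted by: relevant, unrestricted
variable uses: h: 2; q: 1; r (λ-bound): 1
left-to-right use order: q, h, r, h
typing: well-typed at Q
ordered: ✗, uses contraction: h ×2
linear: ✗, uses contraction: h ×2
affine: ✗, uses contraction: h ×2
relevant: ✓, h, q, r: all used, weakening unneeded
unrestricted: ✓, simply typable at Q; W, C, E all held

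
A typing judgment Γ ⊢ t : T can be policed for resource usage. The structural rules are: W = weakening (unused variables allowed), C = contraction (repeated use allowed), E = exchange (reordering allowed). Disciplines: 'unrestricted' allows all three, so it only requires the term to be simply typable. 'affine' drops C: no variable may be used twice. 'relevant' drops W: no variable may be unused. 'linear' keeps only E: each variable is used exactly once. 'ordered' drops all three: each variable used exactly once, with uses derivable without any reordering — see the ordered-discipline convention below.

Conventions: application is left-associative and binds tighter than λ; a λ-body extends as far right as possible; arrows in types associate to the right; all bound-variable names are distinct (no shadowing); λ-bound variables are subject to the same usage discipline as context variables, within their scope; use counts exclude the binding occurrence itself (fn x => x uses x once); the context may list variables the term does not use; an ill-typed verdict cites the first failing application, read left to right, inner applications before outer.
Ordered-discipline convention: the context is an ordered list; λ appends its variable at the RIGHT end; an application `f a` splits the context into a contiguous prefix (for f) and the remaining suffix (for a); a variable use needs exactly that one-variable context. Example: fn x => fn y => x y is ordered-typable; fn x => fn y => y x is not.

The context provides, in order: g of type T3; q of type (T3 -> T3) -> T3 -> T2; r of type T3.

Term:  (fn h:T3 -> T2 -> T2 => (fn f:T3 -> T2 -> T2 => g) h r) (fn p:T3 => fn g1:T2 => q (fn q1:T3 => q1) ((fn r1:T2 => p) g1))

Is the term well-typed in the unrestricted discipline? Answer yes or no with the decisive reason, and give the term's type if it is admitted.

no — fails simple typing
variable uses: g ×1; q ×1; r ×1; h [bound] ×1; f [bound] ×0; p [bound] ×1; g1 [bound] ×1; q1 [bound] ×1; r1 [bound] ×0
use order (left to right): g, h, r, q, q1, p, g1
typing: ill-typed: can't apply a value of type T3
all disciplines: ordered ✗ · linear ✗ · affine ✗ · relevant ✗ · unrestricted ✗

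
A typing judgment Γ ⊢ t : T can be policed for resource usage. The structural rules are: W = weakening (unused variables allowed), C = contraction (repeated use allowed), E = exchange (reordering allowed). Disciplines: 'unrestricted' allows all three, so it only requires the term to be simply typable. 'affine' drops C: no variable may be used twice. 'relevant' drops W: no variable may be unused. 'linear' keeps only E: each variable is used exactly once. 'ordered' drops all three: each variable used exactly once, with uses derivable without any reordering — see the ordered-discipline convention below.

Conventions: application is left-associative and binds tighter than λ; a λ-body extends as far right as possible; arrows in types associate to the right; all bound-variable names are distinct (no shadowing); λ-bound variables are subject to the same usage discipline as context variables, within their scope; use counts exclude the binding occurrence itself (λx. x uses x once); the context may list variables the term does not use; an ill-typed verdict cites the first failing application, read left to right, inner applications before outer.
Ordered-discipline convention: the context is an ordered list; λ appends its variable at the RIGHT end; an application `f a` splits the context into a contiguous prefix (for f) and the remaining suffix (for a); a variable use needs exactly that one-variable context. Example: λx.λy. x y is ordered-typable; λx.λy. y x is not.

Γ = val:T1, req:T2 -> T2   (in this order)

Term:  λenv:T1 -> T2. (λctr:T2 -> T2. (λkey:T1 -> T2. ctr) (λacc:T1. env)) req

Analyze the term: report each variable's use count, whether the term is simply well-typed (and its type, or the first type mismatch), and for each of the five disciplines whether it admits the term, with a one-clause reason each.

counts: val=0, req=1, env [bound]=1, ctr [bound]=1, key [bound]=0, acc [bound]=0
uses in reading order: ctr, env, req
typing: ill-typed: an argument T1 -> T1 -> T2 mismatches the expected T1 -> T2
ordered: ✗ — not simply typable
linear: ✗ — fails simple typing
affine: ✗ — a type mismatch blocks all five
relevant: ✗ — the type mismatch rejects it
unrestricted: ✗ — not simply typable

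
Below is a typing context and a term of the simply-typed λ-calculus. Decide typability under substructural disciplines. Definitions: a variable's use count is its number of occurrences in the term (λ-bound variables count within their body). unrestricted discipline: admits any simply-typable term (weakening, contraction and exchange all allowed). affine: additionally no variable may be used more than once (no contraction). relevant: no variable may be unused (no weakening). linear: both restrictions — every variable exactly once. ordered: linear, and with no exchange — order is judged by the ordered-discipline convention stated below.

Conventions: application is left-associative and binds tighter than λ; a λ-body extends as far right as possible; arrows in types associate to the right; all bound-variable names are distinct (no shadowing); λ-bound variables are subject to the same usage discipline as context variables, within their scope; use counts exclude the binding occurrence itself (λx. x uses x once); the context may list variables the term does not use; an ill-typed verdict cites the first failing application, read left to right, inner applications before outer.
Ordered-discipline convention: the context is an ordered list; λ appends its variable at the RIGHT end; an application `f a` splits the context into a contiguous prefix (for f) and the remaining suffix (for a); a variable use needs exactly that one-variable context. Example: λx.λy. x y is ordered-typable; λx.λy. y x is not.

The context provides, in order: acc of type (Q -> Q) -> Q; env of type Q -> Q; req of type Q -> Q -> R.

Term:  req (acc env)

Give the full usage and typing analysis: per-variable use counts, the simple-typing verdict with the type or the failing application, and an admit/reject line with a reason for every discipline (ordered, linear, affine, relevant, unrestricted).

counts: acc=1, env=1, req=1
left-to-right use order: req, acc, env
typing: well-typed at Q -> R
ordered: ✗, no contiguous prefix/suffix split fits req, acc, env
linear: ✓, single use per variable (acc, env, req)
affine: ✓, none of acc, env, req used more than once
relevant: ✓, every one of acc, env, req appears
unrestricted: ✓, type-checks (Q -> R) and nothing is barred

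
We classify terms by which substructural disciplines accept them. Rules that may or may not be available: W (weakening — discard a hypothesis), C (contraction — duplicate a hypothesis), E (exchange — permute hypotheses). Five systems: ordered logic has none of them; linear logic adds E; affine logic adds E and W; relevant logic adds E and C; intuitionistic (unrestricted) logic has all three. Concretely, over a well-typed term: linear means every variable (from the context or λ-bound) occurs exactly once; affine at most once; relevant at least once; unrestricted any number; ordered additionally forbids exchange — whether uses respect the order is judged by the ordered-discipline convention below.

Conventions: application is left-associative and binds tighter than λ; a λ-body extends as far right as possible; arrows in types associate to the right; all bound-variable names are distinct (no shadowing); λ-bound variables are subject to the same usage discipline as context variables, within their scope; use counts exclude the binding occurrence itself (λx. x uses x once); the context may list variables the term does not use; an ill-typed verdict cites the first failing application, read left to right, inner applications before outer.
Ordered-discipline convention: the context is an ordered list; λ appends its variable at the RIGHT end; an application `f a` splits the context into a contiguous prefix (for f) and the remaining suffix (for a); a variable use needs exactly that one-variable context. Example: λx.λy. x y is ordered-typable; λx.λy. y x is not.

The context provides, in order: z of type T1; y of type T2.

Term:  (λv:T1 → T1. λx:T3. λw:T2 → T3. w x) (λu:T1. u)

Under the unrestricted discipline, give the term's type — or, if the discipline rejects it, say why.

not well-typed under unrestricted — not simply typable
variable uses: z: 0×; y: 0×; v (bound): 0×; x (bound): 1×; w (bound): 1×; u (bound): 1×
order of uses: w, x, u
typing: ill-typed: argument of type T3 where T2 is required
per-discipline verdicts: ordered ✗ | linear ✗ | affine ✗ | relevant ✗ | unrestricted ✗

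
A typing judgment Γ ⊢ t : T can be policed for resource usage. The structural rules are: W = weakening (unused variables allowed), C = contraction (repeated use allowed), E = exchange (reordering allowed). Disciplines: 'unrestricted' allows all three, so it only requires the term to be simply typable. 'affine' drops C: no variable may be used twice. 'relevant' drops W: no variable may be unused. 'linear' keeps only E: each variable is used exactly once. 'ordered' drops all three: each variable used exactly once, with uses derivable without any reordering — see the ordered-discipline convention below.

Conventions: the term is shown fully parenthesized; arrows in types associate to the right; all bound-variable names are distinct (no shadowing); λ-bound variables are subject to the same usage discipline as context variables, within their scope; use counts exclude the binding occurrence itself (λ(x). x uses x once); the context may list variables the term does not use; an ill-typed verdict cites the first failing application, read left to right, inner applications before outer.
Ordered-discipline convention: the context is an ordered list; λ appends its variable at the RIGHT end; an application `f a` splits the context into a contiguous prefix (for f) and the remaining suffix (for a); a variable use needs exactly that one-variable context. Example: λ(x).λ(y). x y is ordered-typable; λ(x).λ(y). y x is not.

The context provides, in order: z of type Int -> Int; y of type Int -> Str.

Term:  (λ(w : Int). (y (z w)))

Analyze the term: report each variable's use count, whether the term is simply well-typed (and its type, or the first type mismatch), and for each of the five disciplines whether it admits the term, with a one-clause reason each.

variable uses: z: 1×; y: 1×; w (bound): 1×
uses in reading order: y, z, w
typing: well-typed — term : Int -> Str
ordered ✗ (no ordered split (uses run y, z, w))
linear ✓ (z, y, w: one use apiece)
affine ✓ (at most one use each (z, y, w))
relevant ✓ (every one of z, y, w appears)
unrestricted ✓ (simply typable at Int -> Str; W, C, E all held)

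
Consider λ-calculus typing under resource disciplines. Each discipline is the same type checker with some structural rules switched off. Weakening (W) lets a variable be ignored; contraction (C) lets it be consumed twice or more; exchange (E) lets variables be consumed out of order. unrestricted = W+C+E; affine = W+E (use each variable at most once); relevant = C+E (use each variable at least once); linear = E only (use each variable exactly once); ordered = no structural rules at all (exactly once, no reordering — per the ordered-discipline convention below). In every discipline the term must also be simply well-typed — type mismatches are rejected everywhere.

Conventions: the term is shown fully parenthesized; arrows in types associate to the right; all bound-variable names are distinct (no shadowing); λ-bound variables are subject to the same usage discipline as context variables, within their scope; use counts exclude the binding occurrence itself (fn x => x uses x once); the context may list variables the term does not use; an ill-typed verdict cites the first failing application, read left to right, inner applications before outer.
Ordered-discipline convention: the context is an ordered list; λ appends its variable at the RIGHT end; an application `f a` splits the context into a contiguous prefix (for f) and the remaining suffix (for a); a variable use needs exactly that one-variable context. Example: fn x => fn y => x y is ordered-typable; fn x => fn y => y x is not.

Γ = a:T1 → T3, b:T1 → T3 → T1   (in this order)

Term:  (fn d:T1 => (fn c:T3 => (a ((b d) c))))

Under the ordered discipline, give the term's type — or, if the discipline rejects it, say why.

term : T1 → T3 → T3
variable uses: a: 1, b: 1, d (bound): 1, c (bound): 1
left-to-right use order: a, b, d, c
typing: the term checks, with type T1 → T3 → T3
all disciplines: ordered ✓ | linear ✓ | affine ✓ | relevant ✓ | unrestricted ✓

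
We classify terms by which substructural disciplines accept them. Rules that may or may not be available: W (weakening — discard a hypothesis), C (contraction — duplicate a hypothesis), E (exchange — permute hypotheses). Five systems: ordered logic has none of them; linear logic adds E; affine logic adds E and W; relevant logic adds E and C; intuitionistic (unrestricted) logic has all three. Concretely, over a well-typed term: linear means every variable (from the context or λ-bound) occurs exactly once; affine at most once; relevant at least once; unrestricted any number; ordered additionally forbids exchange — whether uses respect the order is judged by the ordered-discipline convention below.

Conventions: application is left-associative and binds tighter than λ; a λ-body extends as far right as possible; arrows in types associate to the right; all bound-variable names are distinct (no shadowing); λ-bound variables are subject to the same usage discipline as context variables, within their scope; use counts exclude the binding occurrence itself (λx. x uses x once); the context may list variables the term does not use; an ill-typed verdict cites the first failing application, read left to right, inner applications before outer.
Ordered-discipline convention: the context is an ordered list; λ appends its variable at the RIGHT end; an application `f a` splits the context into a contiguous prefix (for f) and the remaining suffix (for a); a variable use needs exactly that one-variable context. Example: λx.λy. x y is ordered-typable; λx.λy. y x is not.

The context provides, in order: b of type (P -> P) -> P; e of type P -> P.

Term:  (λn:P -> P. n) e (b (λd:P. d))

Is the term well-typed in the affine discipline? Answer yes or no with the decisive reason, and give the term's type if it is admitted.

yes — b, e, n, d: no repeats, contraction unneeded; term : P
usage: b ×1, e ×1, n [bound] ×1, d [bound] ×1
order of uses: n, e, b, d
typing: well-typed — term : P
summary: ordered ✗; linear ✓; affine ✓; relevant ✓; unrestricted ✓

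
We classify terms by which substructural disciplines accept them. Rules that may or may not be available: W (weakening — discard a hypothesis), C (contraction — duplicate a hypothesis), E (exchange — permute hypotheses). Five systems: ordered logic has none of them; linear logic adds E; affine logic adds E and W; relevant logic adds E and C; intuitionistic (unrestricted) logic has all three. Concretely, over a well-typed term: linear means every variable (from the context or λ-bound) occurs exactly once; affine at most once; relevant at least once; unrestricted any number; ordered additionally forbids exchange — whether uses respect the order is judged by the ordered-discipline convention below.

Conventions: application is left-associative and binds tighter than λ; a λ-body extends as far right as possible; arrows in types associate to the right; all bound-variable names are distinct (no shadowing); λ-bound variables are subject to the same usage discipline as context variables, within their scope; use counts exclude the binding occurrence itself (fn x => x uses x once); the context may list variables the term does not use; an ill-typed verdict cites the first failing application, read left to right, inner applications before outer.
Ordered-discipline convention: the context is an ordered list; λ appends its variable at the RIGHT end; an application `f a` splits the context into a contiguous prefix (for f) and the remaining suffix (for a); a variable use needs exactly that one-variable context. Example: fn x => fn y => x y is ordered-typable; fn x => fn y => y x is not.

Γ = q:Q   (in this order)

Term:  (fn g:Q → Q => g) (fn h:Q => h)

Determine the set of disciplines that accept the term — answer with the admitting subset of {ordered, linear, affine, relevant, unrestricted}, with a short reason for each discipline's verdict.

admitting disciplines: affine, unrestricted
variable uses: q=0, g [bound]=1, h [bound]=1
use order (left to right): g, h
typing: the term checks, with type Q → Q
ordered: ✗, q left unused
linear: ✗, q left unused
affine: ✓, at most one use each (q, g, h)
relevant: ✗, q left unused
unrestricted: ✓, typability at Q → Q is all that's needed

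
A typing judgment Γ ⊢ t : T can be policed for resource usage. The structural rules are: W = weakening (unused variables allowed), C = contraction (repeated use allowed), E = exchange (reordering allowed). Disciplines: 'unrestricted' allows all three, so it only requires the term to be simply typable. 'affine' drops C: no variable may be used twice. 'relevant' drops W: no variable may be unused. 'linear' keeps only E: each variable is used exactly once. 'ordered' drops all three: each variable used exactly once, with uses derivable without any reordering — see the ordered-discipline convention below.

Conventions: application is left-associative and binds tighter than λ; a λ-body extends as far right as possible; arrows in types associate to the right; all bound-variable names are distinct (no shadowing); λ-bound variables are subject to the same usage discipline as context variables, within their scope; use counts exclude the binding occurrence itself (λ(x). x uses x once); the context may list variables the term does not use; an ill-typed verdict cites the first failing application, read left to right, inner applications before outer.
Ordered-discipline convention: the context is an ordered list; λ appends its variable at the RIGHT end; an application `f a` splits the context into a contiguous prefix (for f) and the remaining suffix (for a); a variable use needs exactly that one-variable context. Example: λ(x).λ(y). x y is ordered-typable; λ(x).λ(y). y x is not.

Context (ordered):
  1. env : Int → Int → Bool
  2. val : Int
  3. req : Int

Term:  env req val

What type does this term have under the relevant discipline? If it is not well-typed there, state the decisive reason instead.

term : Bool
use counts: env: 1, val: 1, req: 1
uses in reading order: env, req, val
typing: ✓ — Bool
all disciplines: ordered ✗, linear ✓, affine ✓, relevant ✓, unrestricted ✓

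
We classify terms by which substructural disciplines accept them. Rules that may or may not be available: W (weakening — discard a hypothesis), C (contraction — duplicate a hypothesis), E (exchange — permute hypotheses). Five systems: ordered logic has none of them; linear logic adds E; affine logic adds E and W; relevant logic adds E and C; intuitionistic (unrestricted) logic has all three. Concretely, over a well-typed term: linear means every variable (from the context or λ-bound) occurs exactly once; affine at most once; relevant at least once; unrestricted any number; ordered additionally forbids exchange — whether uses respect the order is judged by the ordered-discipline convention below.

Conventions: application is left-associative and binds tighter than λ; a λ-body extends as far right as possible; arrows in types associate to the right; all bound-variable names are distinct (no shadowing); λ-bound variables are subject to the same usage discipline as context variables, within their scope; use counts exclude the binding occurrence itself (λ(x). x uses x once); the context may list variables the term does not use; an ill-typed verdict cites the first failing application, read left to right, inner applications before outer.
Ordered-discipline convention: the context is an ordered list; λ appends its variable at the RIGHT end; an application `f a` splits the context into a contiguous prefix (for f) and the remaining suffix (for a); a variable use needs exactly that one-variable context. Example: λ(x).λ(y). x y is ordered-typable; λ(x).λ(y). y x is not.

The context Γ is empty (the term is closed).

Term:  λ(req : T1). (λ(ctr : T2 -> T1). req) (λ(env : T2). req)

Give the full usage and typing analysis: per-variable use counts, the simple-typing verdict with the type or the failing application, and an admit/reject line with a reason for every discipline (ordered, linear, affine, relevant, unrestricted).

usage: req (bound): 2×, ctr (bound): 0×, env (bound): 0×
left-to-right use order: req, req
typing: well-typed — term : T1 -> T1
ordered: ✗ — req ×2 used more than once (contraction); needs weakening: ctr, env unused
linear: ✗ — req ×2 used more than once (contraction); needs weakening: ctr, env unused
affine: ✗ — req ×2 used more than once (contraction)
relevant: ✗ — needs weakening: ctr, env unused
unrestricted: ✓ — typability at T1 -> T1 is all that's needed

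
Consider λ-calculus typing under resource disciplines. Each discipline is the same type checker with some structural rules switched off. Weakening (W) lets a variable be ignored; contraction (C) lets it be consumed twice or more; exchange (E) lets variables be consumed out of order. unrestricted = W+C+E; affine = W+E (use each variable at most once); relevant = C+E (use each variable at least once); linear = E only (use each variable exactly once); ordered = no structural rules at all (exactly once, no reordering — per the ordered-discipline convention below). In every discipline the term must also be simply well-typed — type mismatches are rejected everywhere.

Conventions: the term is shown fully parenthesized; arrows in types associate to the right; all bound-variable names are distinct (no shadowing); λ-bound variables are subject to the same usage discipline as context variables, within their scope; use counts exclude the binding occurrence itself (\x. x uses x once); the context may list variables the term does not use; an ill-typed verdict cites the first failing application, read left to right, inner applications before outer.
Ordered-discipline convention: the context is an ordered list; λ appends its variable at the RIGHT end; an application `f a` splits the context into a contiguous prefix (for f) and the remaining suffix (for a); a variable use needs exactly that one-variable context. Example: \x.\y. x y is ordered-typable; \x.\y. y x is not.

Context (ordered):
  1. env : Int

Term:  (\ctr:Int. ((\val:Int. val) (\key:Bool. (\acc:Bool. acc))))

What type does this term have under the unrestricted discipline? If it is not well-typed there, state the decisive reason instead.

not well-typed under unrestricted — a type mismatch blocks all five
counts: env: 0; ctr [bound]: 0; val [bound]: 1; key [bound]: 0; acc [bound]: 1
order of uses: val, acc
typing: ill-typed: argument of type Bool → Bool → Bool where Int is required
across the five disciplines: ordered ✗ | linear ✗ | affine ✗ | relevant ✗ | unrestricted ✗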